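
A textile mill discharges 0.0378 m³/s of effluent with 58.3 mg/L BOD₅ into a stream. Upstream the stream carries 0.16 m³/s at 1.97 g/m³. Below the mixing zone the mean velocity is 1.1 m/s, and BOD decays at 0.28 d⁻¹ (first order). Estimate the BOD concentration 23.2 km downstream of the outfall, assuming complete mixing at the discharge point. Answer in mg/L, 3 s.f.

11.9 mg/L

After complete mixing, C₀ = (0.0378·58.3 + 0.16·1.97) / 0.1978 = 12.73 mg/L.
Travel time t = 2.32e+04 m / 1.1 m/s = 2.109e+04 s = 0.2441 d.
C = 12.73·exp(−0.28·0.2441) = 12.73·0.9339 = 11.89 mg/L.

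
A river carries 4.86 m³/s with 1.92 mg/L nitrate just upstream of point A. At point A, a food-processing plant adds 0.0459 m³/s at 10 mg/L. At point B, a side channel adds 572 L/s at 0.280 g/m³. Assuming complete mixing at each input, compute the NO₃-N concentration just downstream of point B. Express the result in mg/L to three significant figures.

1.82 mg/L

After input A: C = (4.86·1.92 + 0.0459·10) / 4.906 = 1.996 mg/L.
572 L/s = 0.572 m³/s.
After input B: C = (4.906·1.996 + 0.572·0.28) / 5.478 = 1.816 mg/L.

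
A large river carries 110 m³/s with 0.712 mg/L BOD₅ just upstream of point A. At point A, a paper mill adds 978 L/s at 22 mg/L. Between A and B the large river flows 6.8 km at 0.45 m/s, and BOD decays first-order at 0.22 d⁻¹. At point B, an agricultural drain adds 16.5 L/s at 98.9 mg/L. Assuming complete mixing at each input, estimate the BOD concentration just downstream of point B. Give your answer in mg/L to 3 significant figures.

0.880 mg/L

978 L/s = 0.978 m³/s.
After input A: C = (110·0.712 + 0.978·22) / 111 = 0.8996 mg/L.
Over the 6.8 km reach to input B (t = 1.511e+04 s = 0.1749 d), decay gives C = 0.8996·exp(−0.22·0.1749) = 0.8656 mg/L.
16.5 L/s = 0.0165 m³/s.
After input B: C = (111·0.8656 + 0.0165·98.9) / 111 = 0.8802 mg/L.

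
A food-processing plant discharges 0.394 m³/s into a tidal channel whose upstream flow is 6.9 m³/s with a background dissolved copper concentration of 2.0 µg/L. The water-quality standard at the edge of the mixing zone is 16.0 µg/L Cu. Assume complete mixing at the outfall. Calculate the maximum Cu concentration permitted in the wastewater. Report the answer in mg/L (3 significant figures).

0.261 mg/L

2.0 µg/L = 0.002 mg/L.
16.0 µg/L = 0.016 mg/L.
Mass balance: 0.016·7.294 = 0.394·Cₑ + 6.9·0.002.
Cₑ = (0.1167 − 0.0138) / 0.394 = 0.2612 mg/L.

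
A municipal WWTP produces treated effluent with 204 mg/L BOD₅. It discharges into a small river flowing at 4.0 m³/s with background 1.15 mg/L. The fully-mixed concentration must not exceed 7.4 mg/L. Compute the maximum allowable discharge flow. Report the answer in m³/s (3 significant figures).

0.127 m³/s

Mass balance at complete mixing: C_std·(Q_w + Q_r) = Q_w·C_e + Q_r·C_b.
Rearranging, Q_w = Q_r·(C_std − C_b)/(C_e − C_std) = 4.0·(7.4 − 1.15) / (204 − 7.4) = 0.1272 m³/s.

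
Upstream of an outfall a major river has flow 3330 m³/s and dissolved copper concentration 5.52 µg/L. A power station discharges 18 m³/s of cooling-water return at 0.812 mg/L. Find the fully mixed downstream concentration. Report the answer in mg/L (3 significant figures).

5.52 µg/L = 0.00552 mg/L.
Flow-weighted mixing gives C = (18·0.812 + 3330·0.00552) / (18 + 3330) = 33/3348 = 0.009856 mg/L.

0.00986 mg/L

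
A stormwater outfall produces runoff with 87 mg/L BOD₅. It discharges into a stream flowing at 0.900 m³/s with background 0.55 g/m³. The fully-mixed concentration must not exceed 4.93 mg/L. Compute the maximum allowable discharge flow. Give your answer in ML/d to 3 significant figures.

Mass balance at complete mixing: C_std·(Q_w + Q_r) = Q_w·C_e + Q_r·C_b.
Rearranging, Q_w = Q_r·(C_std − C_b)/(C_e − C_std) = 0.900·(4.93 − 0.55) / (87 − 4.93) = 0.04803 m³/s.
= 4.15 ML/d.

4.15 ML/d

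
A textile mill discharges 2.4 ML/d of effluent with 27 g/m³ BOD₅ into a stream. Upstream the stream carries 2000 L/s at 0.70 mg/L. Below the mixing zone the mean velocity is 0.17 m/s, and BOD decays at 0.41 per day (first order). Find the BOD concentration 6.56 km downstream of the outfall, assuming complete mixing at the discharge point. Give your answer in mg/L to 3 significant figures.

0.883 mg/L

2.4 ML/d = 0.02778 m³/s.
2000 L/s = 2 m³/s.
After complete mixing, C₀ = (0.02778·27 + 2·0.7) / 2.028 = 1.06 mg/L.
Travel time t = 6560 m / 0.17 m/s = 3.859e+04 s = 0.4466 d.
C = 1.06·exp(−0.41·0.4466) = 1.06·0.8327 = 0.8829 mg/L.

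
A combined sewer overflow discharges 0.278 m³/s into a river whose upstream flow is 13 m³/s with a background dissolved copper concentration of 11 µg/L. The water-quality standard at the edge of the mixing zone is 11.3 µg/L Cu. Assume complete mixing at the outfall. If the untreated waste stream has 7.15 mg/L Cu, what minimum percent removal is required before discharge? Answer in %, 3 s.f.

99.6 %

11 µg/L = 0.011 mg/L.
11.3 µg/L = 0.0113 mg/L.
Mass balance: 0.0113·13.28 = 0.278·Cₑ + 13·0.011.
Cₑ = (0.15 − 0.143) / 0.278 = 0.02533 mg/L.
Required removal = 1 − 0.02533/7.15 = 99.65 %.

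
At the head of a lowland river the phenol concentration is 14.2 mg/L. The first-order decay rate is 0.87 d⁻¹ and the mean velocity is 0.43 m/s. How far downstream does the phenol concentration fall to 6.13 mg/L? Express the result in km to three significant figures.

From C = C₀·e^(−kt), t = ln(C₀/C)/k = ln(14.2/6.13)/0.87 = 0.84/0.87 = 0.9656 d.
Distance = v·t = 0.43 m/s × 8.343e+04 s = 3.587e+04 m = 35.87 km.

35.9 km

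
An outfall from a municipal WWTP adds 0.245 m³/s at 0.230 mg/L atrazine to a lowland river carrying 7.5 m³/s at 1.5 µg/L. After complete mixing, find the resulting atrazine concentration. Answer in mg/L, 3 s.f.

0.00873 mg/L

1.5 µg/L = 0.0015 mg/L.
Flow-weighted mixing gives C = (0.245·0.23 + 7.5·0.0015) / (0.245 + 7.5) = 0.0676/7.745 = 0.008728 mg/L.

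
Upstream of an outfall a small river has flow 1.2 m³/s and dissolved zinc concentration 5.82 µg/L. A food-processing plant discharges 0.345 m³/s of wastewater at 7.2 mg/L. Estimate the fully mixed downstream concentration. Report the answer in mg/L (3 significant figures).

1.61 mg/L

5.82 µg/L = 0.00582 mg/L.
Conservation of mass across the mixing zone: C = (0.345·7.2 + 1.2·0.00582) / (0.345 + 1.2) = 2.491/1.545 = 1.612 mg/L.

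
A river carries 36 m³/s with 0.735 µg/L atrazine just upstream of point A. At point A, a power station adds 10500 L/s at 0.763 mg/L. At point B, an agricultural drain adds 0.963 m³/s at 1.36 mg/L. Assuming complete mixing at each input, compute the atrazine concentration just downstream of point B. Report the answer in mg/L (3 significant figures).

0.197 mg/L

0.735 µg/L = 0.000735 mg/L.
10500 L/s = 10.5 m³/s.
After input A: C = (36·0.000735 + 10.5·0.763) / 46.5 = 0.1729 mg/L.
After input B: C = (46.5·0.1729 + 0.963·1.36) / 47.46 = 0.1969 mg/L.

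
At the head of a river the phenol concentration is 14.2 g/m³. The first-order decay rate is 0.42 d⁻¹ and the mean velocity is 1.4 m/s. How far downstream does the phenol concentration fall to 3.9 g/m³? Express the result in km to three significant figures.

From C = C₀·e^(−kt), t = ln(C₀/C)/k = ln(14.2/3.9)/0.42 = 1.292/0.42 = 3.077 d.
Distance = v·t = 1.4 m/s × 2.658e+05 s = 3.722e+05 m = 372.2 km.

372 km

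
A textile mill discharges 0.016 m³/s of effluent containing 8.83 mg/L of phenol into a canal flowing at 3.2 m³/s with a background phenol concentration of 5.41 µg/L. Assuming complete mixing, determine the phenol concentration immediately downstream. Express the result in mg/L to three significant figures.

5.41 µg/L = 0.00541 mg/L.
Conservation of mass across the mixing zone: C = (0.016·8.83 + 3.2·0.00541) / (0.016 + 3.2) = 0.1586/3.216 = 0.04931 mg/L.

0.0493 mg/L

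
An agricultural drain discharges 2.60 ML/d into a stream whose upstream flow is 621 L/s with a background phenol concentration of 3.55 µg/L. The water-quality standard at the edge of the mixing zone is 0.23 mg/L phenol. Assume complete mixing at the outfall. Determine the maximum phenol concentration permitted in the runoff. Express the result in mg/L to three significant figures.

2.60 ML/d = 0.03009 m³/s.
621 L/s = 0.621 m³/s.
3.55 µg/L = 0.00355 mg/L.
Mass balance: 0.23·0.6511 = 0.03009·Cₑ + 0.621·0.00355.
Cₑ = (0.1498 − 0.002205) / 0.03009 = 4.903 mg/L.

4.90 mg/L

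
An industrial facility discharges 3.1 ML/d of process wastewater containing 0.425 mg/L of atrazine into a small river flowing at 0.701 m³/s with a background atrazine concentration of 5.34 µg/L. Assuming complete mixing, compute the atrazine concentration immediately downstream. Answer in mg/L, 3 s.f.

3.1 ML/d = 0.03588 m³/s.
5.34 µg/L = 0.00534 mg/L.
By mass balance at complete mixing, C = (0.03588·0.425 + 0.701·0.00534) / (0.03588 + 0.701) = 0.01899/0.7369 = 0.02577 mg/L.

0.0258 mg/L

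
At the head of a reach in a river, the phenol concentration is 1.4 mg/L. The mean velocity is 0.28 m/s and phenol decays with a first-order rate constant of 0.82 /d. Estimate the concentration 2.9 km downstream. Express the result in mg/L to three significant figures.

Travel time t = 2.9 km / 0.28 m/s = 2900/0.28 = 1.036e+04 s = 0.1199 d.
First-order decay: C = 1.4·exp(−0.82·0.1199) = 1.4·0.9064 = 1.269 mg/L.

1.27 mg/L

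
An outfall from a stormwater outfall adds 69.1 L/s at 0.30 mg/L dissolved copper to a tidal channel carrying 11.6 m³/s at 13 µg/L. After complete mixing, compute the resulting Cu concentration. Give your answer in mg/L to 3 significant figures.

0.0147 mg/L

69.1 L/s = 0.0691 m³/s.
13 µg/L = 0.013 mg/L.
Conservation of mass across the mixing zone: C = (0.0691·0.3 + 11.6·0.013) / (0.0691 + 11.6) = 0.1715/11.67 = 0.0147 mg/L.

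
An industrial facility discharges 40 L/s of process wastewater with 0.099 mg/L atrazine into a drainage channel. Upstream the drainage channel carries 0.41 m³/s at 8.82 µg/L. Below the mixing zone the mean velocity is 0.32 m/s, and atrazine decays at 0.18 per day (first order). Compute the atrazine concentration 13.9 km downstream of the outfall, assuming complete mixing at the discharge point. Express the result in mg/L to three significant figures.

0.0154 mg/L

40 L/s = 0.04 m³/s.
8.82 µg/L = 0.00882 mg/L.
After complete mixing, C₀ = (0.04·0.099 + 0.41·0.00882) / 0.45 = 0.01684 mg/L.
Travel time t = 1.39e+04 m / 0.32 m/s = 4.344e+04 s = 0.5027 d.
C = 0.01684·exp(−0.18·0.5027) = 0.01684·0.9135 = 0.01538 mg/L.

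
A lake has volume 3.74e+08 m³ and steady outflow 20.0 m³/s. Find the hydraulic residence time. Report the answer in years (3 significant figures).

Q = 20.0 m³/s × 3.156e+07 s/yr = 6.312e+08 m³/yr.
Hydraulic residence time τ = V/Q = 3.74e+08/6.312e+08 = 0.5926 yr.

0.593 yr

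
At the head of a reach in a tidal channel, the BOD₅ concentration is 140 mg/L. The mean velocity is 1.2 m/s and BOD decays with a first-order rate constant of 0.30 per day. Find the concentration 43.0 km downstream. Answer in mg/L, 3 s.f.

124 mg/L

Travel time t = 43.0 km / 1.2 m/s = 4.3e+04/1.2 = 3.583e+04 s = 0.4147 d.
First-order decay: C = 140·exp(−0.30·0.4147) = 140·0.883 = 123.6 mg/L.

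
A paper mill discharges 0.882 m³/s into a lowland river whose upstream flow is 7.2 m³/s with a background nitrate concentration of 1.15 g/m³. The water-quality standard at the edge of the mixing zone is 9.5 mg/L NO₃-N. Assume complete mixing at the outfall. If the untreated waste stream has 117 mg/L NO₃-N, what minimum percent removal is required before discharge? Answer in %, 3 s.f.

33.6 %

Mass balance: 9.5·8.082 = 0.882·Cₑ + 7.2·1.15.
Cₑ = (76.78 − 8.28) / 0.882 = 77.66 mg/L.
Required removal = 1 − 77.66/117 = 33.62 %.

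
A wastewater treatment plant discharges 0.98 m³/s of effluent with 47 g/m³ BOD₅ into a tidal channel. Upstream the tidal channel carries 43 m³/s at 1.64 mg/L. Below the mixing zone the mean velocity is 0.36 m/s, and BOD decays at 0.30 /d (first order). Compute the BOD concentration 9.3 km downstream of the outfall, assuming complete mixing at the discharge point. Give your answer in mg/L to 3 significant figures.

After complete mixing, C₀ = (0.98·47 + 43·1.64) / 43.98 = 2.651 mg/L.
Travel time t = 9300 m / 0.36 m/s = 2.583e+04 s = 0.299 d.
C = 2.651·exp(−0.30·0.299) = 2.651·0.9142 = 2.423 mg/L.

2.42 mg/L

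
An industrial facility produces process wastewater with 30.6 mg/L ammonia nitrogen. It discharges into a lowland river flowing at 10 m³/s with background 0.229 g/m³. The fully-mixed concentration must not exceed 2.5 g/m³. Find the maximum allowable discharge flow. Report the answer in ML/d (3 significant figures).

Mass balance at complete mixing: C_std·(Q_w + Q_r) = Q_w·C_e + Q_r·C_b.
Rearranging, Q_w = Q_r·(C_std − C_b)/(C_e − C_std) = 10·(2.5 − 0.229) / (30.6 − 2.5) = 0.8082 m³/s.
= 69.83 ML/d.

69.8 ML/d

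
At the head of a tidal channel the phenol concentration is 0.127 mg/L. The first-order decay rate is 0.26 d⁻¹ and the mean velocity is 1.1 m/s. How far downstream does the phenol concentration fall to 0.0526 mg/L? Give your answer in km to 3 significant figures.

322 km

From C = C₀·e^(−kt), t = ln(C₀/C)/k = ln(0.127/0.0526)/0.26 = 0.8815/0.26 = 3.39 d.
Distance = v·t = 1.1 m/s × 2.929e+05 s = 3.222e+05 m = 322.2 km.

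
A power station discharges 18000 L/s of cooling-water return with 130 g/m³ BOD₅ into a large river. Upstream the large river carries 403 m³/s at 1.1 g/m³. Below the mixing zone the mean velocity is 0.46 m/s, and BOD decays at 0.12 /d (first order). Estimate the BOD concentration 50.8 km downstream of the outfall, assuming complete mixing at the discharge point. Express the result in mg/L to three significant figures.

18000 L/s = 18 m³/s.
After complete mixing, C₀ = (18·130 + 403·1.1) / 421 = 6.611 mg/L.
Travel time t = 5.08e+04 m / 0.46 m/s = 1.104e+05 s = 1.278 d.
C = 6.611·exp(−0.12·1.278) = 6.611·0.8578 = 5.671 mg/L.

5.67 mg/L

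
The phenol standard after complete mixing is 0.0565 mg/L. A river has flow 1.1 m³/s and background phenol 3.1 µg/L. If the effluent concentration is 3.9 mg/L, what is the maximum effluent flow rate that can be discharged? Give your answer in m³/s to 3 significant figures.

3.1 µg/L = 0.0031 mg/L.
Mass balance at complete mixing: C_std·(Q_w + Q_r) = Q_w·C_e + Q_r·C_b.
Rearranging, Q_w = Q_r·(C_std − C_b)/(C_e − C_std) = 1.1·(0.0565 − 0.0031) / (3.9 − 0.0565) = 0.01528 m³/s.

0.0153 m³/s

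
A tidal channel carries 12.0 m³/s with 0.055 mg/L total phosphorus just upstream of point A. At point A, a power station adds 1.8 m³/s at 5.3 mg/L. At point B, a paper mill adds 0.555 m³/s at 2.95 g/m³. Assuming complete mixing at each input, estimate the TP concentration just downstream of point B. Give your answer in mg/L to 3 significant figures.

0.825 mg/L

After input A: C = (12·0.055 + 1.8·5.3) / 13.8 = 0.7391 mg/L.
After input B: C = (13.8·0.7391 + 0.555·2.95) / 14.36 = 0.8246 mg/L.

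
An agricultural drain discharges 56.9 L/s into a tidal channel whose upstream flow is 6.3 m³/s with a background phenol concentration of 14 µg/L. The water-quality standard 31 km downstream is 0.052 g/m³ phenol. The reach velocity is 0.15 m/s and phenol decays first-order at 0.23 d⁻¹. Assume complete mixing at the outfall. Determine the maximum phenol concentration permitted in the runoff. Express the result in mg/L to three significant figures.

8.52 mg/L

56.9 L/s = 0.0569 m³/s.
14 µg/L = 0.014 mg/L.
Travel time to the compliance point: t = 3.1e+04/0.15 = 2.067e+05 s = 2.392 d; decay factor exp(−0.23·2.392) = 0.5769.
So the concentration just after mixing may be at most 0.052/0.5769 = 0.09014 mg/L.
Mass balance: 0.09014·6.357 = 0.0569·Cₑ + 6.3·0.014.
Cₑ = (0.573 − 0.0882) / 0.0569 = 8.521 mg/L.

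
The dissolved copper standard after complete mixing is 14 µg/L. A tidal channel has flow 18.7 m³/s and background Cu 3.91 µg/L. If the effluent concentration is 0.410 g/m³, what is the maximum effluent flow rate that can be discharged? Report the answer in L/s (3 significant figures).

3.91 µg/L = 0.00391 mg/L.
14 µg/L = 0.014 mg/L.
Mass balance at complete mixing: C_std·(Q_w + Q_r) = Q_w·C_e + Q_r·C_b.
Rearranging, Q_w = Q_r·(C_std − C_b)/(C_e − C_std) = 18.7·(0.014 − 0.00391) / (0.41 − 0.014) = 0.4765 m³/s.
= 476.5 L/s.

476 L/s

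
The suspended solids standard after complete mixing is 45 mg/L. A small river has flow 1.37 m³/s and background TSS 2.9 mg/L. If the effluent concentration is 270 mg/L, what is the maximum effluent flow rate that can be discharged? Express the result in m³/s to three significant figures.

Mass balance at complete mixing: C_std·(Q_w + Q_r) = Q_w·C_e + Q_r·C_b.
Rearranging, Q_w = Q_r·(C_std − C_b)/(C_e − C_std) = 1.37·(45 − 2.9) / (270 − 45) = 0.2563 m³/s.

0.256 m³/s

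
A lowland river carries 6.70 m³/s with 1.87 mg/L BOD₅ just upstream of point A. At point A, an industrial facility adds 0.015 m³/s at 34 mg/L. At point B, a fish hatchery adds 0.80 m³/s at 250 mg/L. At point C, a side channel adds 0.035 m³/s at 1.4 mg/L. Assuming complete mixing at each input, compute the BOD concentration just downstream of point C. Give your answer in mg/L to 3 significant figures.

After input A: C = (6.7·1.87 + 0.015·34) / 6.715 = 1.942 mg/L.
After input B: C = (6.715·1.942 + 0.8·250) / 7.515 = 28.35 mg/L.
After input C: C = (7.515·28.35 + 0.035·1.4) / 7.55 = 28.22 mg/L.

28.2 mg/L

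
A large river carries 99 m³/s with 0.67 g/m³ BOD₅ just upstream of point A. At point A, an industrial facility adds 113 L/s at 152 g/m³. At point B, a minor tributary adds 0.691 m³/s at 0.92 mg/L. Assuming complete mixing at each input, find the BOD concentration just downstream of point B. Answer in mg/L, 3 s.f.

113 L/s = 0.113 m³/s.
After input A: C = (99·0.67 + 0.113·152) / 99.11 = 0.8425 mg/L.
After input B: C = (99.11·0.8425 + 0.691·0.92) / 99.8 = 0.8431 mg/L.

0.843 mg/L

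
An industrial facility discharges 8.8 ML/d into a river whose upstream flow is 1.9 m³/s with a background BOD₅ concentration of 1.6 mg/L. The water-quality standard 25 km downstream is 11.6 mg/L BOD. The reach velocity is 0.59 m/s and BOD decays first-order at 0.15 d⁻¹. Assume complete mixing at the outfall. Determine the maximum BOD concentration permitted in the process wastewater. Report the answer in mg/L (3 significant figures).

216 mg/L

8.8 ML/d = 0.1019 m³/s.
Travel time to the compliance point: t = 2.5e+04/0.59 = 4.237e+04 s = 0.4904 d; decay factor exp(−0.15·0.4904) = 0.9291.
So the concentration just after mixing may be at most 11.6/0.9291 = 12.49 mg/L.
Mass balance: 12.49·2.002 = 0.1019·Cₑ + 1.9·1.6.
Cₑ = (24.99 − 3.04) / 0.1019 = 215.5 mg/L.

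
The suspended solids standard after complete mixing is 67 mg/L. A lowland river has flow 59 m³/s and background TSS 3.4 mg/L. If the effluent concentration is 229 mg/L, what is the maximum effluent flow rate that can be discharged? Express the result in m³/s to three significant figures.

Mass balance at complete mixing: C_std·(Q_w + Q_r) = Q_w·C_e + Q_r·C_b.
Rearranging, Q_w = Q_r·(C_std − C_b)/(C_e − C_std) = 59·(67 − 3.4) / (229 − 67) = 23.16 m³/s.

23.2 m³/s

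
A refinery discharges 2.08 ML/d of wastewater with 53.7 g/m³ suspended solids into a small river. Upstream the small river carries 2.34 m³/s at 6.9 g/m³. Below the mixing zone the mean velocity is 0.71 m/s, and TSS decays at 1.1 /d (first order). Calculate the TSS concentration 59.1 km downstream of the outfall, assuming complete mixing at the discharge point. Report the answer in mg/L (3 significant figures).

2.08 ML/d = 0.02407 m³/s.
After complete mixing, C₀ = (0.02407·53.7 + 2.34·6.9) / 2.364 = 7.377 mg/L.
Travel time t = 5.91e+04 m / 0.71 m/s = 8.324e+04 s = 0.9634 d.
C = 7.377·exp(−1.1·0.9634) = 7.377·0.3465 = 2.556 mg/L.

2.56 mg/L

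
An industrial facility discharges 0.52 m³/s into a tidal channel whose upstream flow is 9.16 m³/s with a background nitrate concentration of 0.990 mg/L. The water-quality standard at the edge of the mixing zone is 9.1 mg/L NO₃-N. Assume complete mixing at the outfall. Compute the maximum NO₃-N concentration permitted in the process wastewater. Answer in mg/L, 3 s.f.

152 mg/L

Mass balance: 9.1·9.68 = 0.52·Cₑ + 9.16·0.99.
Cₑ = (88.09 − 9.068) / 0.52 = 152 mg/L.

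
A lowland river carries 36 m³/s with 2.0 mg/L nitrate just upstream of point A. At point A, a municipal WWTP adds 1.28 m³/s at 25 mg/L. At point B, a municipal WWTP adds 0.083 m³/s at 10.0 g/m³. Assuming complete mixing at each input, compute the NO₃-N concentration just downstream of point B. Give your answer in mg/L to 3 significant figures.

2.81 mg/L

After input A: C = (36·2 + 1.28·25) / 37.28 = 2.79 mg/L.
After input B: C = (37.28·2.79 + 0.083·10) / 37.36 = 2.806 mg/L.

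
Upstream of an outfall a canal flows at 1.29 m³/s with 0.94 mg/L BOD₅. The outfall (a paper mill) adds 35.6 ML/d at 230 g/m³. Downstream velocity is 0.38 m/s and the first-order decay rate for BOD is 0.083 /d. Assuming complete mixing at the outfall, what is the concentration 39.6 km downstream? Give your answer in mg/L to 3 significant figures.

51.0 mg/L

35.6 ML/d = 0.412 m³/s.
After complete mixing, C₀ = (0.412·230 + 1.29·0.94) / 1.702 = 56.39 mg/L.
Travel time t = 3.96e+04 m / 0.38 m/s = 1.042e+05 s = 1.206 d.
C = 56.39·exp(−0.083·1.206) = 56.39·0.9047 = 51.02 mg/L.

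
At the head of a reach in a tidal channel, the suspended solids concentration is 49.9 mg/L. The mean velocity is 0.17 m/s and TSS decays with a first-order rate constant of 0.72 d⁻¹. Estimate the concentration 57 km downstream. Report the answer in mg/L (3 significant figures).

3.05 mg/L

Travel time t = 57 km / 0.17 m/s = 5.7e+04/0.17 = 3.353e+05 s = 3.881 d.
First-order decay: C = 49.9·exp(−0.72·3.881) = 49.9·0.06117 = 3.052 mg/L.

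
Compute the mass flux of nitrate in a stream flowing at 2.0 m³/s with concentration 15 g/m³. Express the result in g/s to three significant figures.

30.0 g/s

Mass flux = Q·C = 2 m³/s × 15 g/m³ = 30 g/s.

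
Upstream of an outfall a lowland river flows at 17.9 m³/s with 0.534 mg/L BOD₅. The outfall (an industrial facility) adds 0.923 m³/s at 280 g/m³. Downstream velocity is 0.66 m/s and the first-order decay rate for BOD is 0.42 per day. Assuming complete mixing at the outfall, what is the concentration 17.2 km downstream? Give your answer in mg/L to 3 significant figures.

12.5 mg/L

After complete mixing, C₀ = (0.923·280 + 17.9·0.534) / 18.82 = 14.24 mg/L.
Travel time t = 1.72e+04 m / 0.66 m/s = 2.606e+04 s = 0.3016 d.
C = 14.24·exp(−0.42·0.3016) = 14.24·0.881 = 12.54 mg/L.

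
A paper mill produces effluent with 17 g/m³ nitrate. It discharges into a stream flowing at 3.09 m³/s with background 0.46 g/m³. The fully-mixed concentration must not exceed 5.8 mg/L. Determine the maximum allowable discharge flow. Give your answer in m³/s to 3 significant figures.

Mass balance at complete mixing: C_std·(Q_w + Q_r) = Q_w·C_e + Q_r·C_b.
Rearranging, Q_w = Q_r·(C_std − C_b)/(C_e − C_std) = 3.09·(5.8 − 0.46) / (17 − 5.8) = 1.473 m³/s.

1.47 m³/s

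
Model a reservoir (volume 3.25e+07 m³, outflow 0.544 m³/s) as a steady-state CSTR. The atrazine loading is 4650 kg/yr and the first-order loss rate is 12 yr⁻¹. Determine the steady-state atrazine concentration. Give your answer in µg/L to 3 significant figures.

11.4 µg/L

Outflow Q = 0.544 m³/s × 3.156e+07 s/yr = 1.717e+07 m³/yr.
Steady-state CSTR mass balance: W = Q·C + k·V·C, so C = W/(Q + kV).
Q + kV = 1.717e+07 + 12·3.25e+07 = 4.072e+08 m³/yr.
C = 4650/4.072e+08 = 1.142e-05 kg/m³ = 0.01142 mg/L = 11.42 µg/L.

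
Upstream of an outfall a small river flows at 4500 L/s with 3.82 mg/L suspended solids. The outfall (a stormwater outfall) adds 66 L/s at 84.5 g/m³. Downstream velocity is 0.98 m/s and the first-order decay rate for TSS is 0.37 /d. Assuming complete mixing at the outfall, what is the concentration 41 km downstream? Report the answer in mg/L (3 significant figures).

4.17 mg/L

66 L/s = 0.066 m³/s.
4500 L/s = 4.5 m³/s.
After complete mixing, C₀ = (0.066·84.5 + 4.5·3.82) / 4.566 = 4.986 mg/L.
Travel time t = 4.1e+04 m / 0.98 m/s = 4.184e+04 s = 0.4842 d.
C = 4.986·exp(−0.37·0.4842) = 4.986·0.836 = 4.168 mg/L.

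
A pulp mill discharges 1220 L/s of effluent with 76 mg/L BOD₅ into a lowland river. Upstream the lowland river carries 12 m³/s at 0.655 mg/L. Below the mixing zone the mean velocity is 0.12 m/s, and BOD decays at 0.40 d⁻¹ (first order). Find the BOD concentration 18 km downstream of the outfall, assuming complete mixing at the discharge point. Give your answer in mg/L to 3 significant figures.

3.80 mg/L

1220 L/s = 1.22 m³/s.
After complete mixing, C₀ = (1.22·76 + 12·0.655) / 13.22 = 7.608 mg/L.
Travel time t = 1.8e+04 m / 0.12 m/s = 1.5e+05 s = 1.736 d.
C = 7.608·exp(−0.40·1.736) = 7.608·0.4994 = 3.799 mg/L.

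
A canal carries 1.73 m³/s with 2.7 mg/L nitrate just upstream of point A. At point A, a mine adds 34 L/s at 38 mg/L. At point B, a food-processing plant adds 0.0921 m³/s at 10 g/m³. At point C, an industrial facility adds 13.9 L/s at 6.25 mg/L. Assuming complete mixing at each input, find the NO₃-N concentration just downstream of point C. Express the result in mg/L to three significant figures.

34 L/s = 0.034 m³/s.
After input A: C = (1.73·2.7 + 0.034·38) / 1.764 = 3.38 mg/L.
After input B: C = (1.764·3.38 + 0.0921·10) / 1.856 = 3.709 mg/L.
13.9 L/s = 0.0139 m³/s.
After input C: C = (1.856·3.709 + 0.0139·6.25) / 1.87 = 3.728 mg/L.

3.73 mg/L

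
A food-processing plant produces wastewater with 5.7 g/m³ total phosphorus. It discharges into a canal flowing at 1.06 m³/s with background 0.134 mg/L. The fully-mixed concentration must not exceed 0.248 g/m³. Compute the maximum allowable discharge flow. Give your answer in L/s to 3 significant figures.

22.2 L/s

Mass balance at complete mixing: C_std·(Q_w + Q_r) = Q_w·C_e + Q_r·C_b.
Rearranging, Q_w = Q_r·(C_std − C_b)/(C_e − C_std) = 1.06·(0.248 − 0.134) / (5.7 − 0.248) = 0.02216 m³/s.
= 22.16 L/s.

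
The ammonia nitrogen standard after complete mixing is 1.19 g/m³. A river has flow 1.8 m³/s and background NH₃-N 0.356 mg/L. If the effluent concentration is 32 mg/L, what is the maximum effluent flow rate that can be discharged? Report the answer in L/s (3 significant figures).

Mass balance at complete mixing: C_std·(Q_w + Q_r) = Q_w·C_e + Q_r·C_b.
Rearranging, Q_w = Q_r·(C_std − C_b)/(C_e − C_std) = 1.8·(1.19 − 0.356) / (32 − 1.19) = 0.04872 m³/s.
= 48.72 L/s.

48.7 L/s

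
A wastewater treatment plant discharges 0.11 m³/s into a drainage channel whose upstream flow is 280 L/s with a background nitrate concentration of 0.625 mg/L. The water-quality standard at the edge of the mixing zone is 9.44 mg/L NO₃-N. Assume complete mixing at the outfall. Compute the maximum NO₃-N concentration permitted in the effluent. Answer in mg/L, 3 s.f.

280 L/s = 0.28 m³/s.
Mass balance: 9.44·0.39 = 0.11·Cₑ + 0.28·0.625.
Cₑ = (3.682 − 0.175) / 0.11 = 31.88 mg/L.

31.9 mg/L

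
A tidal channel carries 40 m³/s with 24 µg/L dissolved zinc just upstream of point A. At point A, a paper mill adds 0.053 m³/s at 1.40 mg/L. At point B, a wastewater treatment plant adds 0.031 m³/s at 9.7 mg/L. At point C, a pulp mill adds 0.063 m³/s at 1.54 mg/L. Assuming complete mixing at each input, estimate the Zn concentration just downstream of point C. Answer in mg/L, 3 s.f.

24 µg/L = 0.024 mg/L.
After input A: C = (40·0.024 + 0.053·1.4) / 40.05 = 0.02582 mg/L.
After input B: C = (40.05·0.02582 + 0.031·9.7) / 40.08 = 0.0333 mg/L.
After input C: C = (40.08·0.0333 + 0.063·1.54) / 40.15 = 0.03567 mg/L.

0.0357 mg/L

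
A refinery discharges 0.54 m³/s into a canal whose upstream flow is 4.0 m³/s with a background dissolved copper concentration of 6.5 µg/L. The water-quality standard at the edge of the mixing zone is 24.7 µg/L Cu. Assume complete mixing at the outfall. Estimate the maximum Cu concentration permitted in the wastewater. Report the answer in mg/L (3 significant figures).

6.5 µg/L = 0.0065 mg/L.
24.7 µg/L = 0.0247 mg/L.
Mass balance: 0.0247·4.54 = 0.54·Cₑ + 4·0.0065.
Cₑ = (0.1121 − 0.026) / 0.54 = 0.1595 mg/L.

0.160 mg/L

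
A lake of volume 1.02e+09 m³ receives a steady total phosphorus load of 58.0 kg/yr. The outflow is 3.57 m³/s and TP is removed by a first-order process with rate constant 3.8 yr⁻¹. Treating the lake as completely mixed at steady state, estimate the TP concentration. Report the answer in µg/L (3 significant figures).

Outflow Q = 3.57 m³/s × 3.156e+07 s/yr = 1.127e+08 m³/yr.
Steady-state CSTR mass balance: W = Q·C + k·V·C, so C = W/(Q + kV).
Q + kV = 1.127e+08 + 3.8·1.02e+09 = 3.989e+09 m³/yr.
C = 58.0/3.989e+09 = 1.454e-08 kg/m³ = 1.454e-05 mg/L = 0.01454 µg/L.

0.0145 µg/L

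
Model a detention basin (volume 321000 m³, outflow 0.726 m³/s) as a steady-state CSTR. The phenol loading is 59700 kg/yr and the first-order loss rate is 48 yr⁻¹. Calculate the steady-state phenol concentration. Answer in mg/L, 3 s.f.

1.56 mg/L

Outflow Q = 0.726 m³/s × 3.156e+07 s/yr = 2.291e+07 m³/yr.
Steady-state CSTR mass balance: W = Q·C + k·V·C, so C = W/(Q + kV).
Q + kV = 2.291e+07 + 48·321000 = 3.832e+07 m³/yr.
C = 59700/3.832e+07 = 0.001558 kg/m³ = 1.558 mg/L.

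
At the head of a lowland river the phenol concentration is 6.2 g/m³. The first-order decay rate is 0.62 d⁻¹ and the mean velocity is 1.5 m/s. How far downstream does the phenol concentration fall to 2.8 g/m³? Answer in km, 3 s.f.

166 km

From C = C₀·e^(−kt), t = ln(C₀/C)/k = ln(6.2/2.8)/0.62 = 0.7949/0.62 = 1.282 d.
Distance = v·t = 1.5 m/s × 1.108e+05 s = 1.662e+05 m = 166.2 km.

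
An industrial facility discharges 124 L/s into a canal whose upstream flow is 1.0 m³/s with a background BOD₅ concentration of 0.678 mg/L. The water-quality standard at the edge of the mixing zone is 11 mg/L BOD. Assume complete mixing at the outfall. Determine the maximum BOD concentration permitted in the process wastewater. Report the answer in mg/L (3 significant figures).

94.2 mg/L

124 L/s = 0.124 m³/s.
Mass balance: 11·1.124 = 0.124·Cₑ + 1·0.678.
Cₑ = (12.36 − 0.678) / 0.124 = 94.24 mg/L.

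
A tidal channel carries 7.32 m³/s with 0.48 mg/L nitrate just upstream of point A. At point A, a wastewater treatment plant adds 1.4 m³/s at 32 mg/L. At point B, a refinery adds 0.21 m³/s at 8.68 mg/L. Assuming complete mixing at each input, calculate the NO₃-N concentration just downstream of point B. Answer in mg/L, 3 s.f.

5.61 mg/L

After input A: C = (7.32·0.48 + 1.4·32) / 8.72 = 5.541 mg/L.
After input B: C = (8.72·5.541 + 0.21·8.68) / 8.93 = 5.614 mg/L.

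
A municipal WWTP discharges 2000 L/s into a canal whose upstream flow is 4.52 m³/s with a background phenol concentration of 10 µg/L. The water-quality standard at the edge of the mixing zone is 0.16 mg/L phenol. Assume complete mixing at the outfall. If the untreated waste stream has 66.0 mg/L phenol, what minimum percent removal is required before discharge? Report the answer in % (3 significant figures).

99.2 %

2000 L/s = 2 m³/s.
10 µg/L = 0.01 mg/L.
Mass balance: 0.16·6.52 = 2·Cₑ + 4.52·0.01.
Cₑ = (1.043 − 0.0452) / 2 = 0.499 mg/L.
Required removal = 1 − 0.499/66.0 = 99.24 %.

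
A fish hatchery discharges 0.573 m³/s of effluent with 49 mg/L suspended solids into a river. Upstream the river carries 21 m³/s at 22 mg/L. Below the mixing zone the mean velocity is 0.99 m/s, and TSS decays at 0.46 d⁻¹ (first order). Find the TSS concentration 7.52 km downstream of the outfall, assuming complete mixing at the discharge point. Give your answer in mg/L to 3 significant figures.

21.8 mg/L

After complete mixing, C₀ = (0.573·49 + 21·22) / 21.57 = 22.72 mg/L.
Travel time t = 7520 m / 0.99 m/s = 7596 s = 0.08792 d.
C = 22.72·exp(−0.46·0.08792) = 22.72·0.9604 = 21.82 mg/L.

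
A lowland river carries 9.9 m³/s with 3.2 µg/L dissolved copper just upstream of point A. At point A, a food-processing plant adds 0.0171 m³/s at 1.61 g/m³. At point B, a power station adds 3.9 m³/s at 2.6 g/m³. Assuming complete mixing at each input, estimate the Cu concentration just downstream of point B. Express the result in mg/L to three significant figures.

3.2 µg/L = 0.0032 mg/L.
After input A: C = (9.9·0.0032 + 0.0171·1.61) / 9.917 = 0.005971 mg/L.
After input B: C = (9.917·0.005971 + 3.9·2.6) / 13.82 = 0.7382 mg/L.

0.738 mg/L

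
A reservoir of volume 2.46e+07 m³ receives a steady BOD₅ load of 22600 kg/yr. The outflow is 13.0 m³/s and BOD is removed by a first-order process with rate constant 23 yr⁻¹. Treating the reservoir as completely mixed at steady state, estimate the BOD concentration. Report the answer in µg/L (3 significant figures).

23.2 µg/L

Outflow Q = 13.0 m³/s × 3.156e+07 s/yr = 4.102e+08 m³/yr.
Steady-state CSTR mass balance: W = Q·C + k·V·C, so C = W/(Q + kV).
Q + kV = 4.102e+08 + 23·2.46e+07 = 9.76e+08 m³/yr.
C = 22600/9.76e+08 = 2.315e-05 kg/m³ = 0.02315 mg/L = 23.15 µg/L.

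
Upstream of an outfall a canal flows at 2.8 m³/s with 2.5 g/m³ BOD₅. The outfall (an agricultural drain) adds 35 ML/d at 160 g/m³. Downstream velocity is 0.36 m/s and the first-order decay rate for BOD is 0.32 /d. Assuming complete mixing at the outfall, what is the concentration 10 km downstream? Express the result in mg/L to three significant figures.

20.2 mg/L

35 ML/d = 0.4051 m³/s.
After complete mixing, C₀ = (0.4051·160 + 2.8·2.5) / 3.205 = 22.41 mg/L.
Travel time t = 1e+04 m / 0.36 m/s = 2.778e+04 s = 0.3215 d.
C = 22.41·exp(−0.32·0.3215) = 22.41·0.9022 = 20.22 mg/L.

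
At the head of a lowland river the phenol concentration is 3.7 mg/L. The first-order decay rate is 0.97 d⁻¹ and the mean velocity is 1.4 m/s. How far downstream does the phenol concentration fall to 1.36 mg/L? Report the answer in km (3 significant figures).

125 km

From C = C₀·e^(−kt), t = ln(C₀/C)/k = ln(3.7/1.36)/0.97 = 1.001/0.97 = 1.032 d.
Distance = v·t = 1.4 m/s × 8.915e+04 s = 1.248e+05 m = 124.8 km.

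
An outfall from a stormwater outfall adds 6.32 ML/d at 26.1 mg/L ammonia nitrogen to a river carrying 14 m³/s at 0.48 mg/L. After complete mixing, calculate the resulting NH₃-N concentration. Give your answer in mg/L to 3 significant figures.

6.32 ML/d = 0.07315 m³/s.
By mass balance at complete mixing, C = (0.07315·26.1 + 14·0.48) / (0.07315 + 14) = 8.629/14.07 = 0.6132 mg/L.

0.613 mg/L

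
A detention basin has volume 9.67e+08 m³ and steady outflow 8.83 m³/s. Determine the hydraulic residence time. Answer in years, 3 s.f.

3.47 yr

Q = 8.83 m³/s × 3.156e+07 s/yr = 2.787e+08 m³/yr.
Hydraulic residence time τ = V/Q = 9.67e+08/2.787e+08 = 3.47 yr.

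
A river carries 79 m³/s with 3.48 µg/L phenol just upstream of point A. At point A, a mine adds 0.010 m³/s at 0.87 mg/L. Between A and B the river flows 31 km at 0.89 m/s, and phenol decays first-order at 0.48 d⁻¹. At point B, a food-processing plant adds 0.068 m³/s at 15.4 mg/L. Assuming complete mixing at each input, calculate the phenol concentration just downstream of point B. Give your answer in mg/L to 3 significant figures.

3.48 µg/L = 0.00348 mg/L.
After input A: C = (79·0.00348 + 0.01·0.87) / 79.01 = 0.00359 mg/L.
Over the 31 km reach to input B (t = 3.483e+04 s = 0.4031 d), decay gives C = 0.00359·exp(−0.48·0.4031) = 0.002958 mg/L.
After input B: C = (79.01·0.002958 + 0.068·15.4) / 79.08 = 0.0162 mg/L.

0.0162 mg/L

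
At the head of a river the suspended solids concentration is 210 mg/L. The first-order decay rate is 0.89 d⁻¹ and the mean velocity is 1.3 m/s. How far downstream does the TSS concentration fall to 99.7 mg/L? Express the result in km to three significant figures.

From C = C₀·e^(−kt), t = ln(C₀/C)/k = ln(210/99.7)/0.89 = 0.7449/0.89 = 0.837 d.
Distance = v·t = 1.3 m/s × 7.232e+04 s = 9.401e+04 m = 94.01 km.

94.0 km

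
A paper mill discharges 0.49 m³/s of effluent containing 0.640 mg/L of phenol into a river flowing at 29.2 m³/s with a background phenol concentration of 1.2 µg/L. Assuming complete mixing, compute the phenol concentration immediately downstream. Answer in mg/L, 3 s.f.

0.0117 mg/L

1.2 µg/L = 0.0012 mg/L.
By mass balance at complete mixing, C = (0.49·0.64 + 29.2·0.0012) / (0.49 + 29.2) = 0.3486/29.69 = 0.01174 mg/L.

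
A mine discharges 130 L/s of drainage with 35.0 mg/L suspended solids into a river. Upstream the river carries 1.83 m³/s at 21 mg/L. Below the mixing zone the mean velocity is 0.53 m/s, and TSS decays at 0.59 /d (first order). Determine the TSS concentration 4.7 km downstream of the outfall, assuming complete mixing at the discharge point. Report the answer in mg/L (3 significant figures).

20.6 mg/L

130 L/s = 0.13 m³/s.
After complete mixing, C₀ = (0.13·35 + 1.83·21) / 1.96 = 21.93 mg/L.
Travel time t = 4700 m / 0.53 m/s = 8868 s = 0.1026 d.
C = 21.93·exp(−0.59·0.1026) = 21.93·0.9412 = 20.64 mg/L.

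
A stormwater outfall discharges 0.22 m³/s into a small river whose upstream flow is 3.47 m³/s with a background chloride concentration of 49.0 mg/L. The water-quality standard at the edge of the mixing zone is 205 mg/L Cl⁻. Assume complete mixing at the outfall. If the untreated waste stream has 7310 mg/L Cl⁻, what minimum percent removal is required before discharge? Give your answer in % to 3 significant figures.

63.5 %

Mass balance: 205·3.69 = 0.22·Cₑ + 3.47·49.
Cₑ = (756.5 − 170) / 0.22 = 2666 mg/L.
Required removal = 1 − 2666/7310 = 63.54 %.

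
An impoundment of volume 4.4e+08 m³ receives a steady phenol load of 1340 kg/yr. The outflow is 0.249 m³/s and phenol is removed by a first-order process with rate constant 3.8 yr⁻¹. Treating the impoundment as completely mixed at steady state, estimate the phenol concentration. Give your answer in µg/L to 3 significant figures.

0.798 µg/L

Outflow Q = 0.249 m³/s × 3.156e+07 s/yr = 7.858e+06 m³/yr.
Steady-state CSTR mass balance: W = Q·C + k·V·C, so C = W/(Q + kV).
Q + kV = 7.858e+06 + 3.8·4.4e+08 = 1.68e+09 m³/yr.
C = 1340/1.68e+09 = 7.977e-07 kg/m³ = 0.0007977 mg/L = 0.7977 µg/L.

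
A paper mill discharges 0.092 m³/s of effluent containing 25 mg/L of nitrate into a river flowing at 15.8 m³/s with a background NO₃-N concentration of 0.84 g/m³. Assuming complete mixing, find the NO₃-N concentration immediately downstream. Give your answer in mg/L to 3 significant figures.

0.980 mg/L

By mass balance at complete mixing, C = (0.092·25 + 15.8·0.84) / (0.092 + 15.8) = 15.57/15.89 = 0.9799 mg/L.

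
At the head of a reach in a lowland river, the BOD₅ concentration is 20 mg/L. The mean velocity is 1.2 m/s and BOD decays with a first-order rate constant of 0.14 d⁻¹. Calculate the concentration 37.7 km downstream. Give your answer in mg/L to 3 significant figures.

19.0 mg/L

Travel time t = 37.7 km / 1.2 m/s = 3.77e+04/1.2 = 3.142e+04 s = 0.3636 d.
First-order decay: C = 20·exp(−0.14·0.3636) = 20·0.9504 = 19.01 mg/L.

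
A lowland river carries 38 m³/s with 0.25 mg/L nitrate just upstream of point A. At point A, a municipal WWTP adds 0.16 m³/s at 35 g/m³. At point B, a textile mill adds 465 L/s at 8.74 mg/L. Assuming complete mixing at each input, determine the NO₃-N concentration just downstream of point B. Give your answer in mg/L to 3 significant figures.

0.496 mg/L

After input A: C = (38·0.25 + 0.16·35) / 38.16 = 0.3957 mg/L.
465 L/s = 0.465 m³/s.
After input B: C = (38.16·0.3957 + 0.465·8.74) / 38.62 = 0.4962 mg/L.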